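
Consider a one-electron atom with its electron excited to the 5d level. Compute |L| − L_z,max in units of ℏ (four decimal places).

The 5d level has l = 2.
|L| = √6 ℏ ≈ 2.4495ℏ, while L_z,max = lℏ = 2ℏ.
The difference is (√6 − 2)ℏ ≈ 0.4495ℏ.

|L| − L_z,max ≈ 0.4495ℏ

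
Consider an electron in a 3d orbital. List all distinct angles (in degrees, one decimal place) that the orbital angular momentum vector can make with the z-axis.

The 3d subshell has l = 2.
|L| = ℏ√(l(l+1)) = √6 ℏ.
cos θ = m_l/√6 for each m_l ∈ {-2, -1, 0, 1, 2}.

θ ∈ {35.3°, 65.9°, 90.0°, 114.1°, 144.7°}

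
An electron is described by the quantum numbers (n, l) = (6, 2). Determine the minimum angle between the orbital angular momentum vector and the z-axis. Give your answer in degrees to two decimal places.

|L| = ℏ√(l(l+1)) = √6 ℏ.
The smallest angle corresponds to the largest L_z, i.e. m_l = l = 2, giving L_z = 2ℏ.
cos θ_min = 2/√6, so θ_min ≈ 35.26°.

θ_min ≈ 35.26°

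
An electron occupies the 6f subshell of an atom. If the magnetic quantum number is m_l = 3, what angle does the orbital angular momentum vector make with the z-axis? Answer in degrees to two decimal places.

θ ≈ 30.00°

For 6f, l = 3.
|L| = ℏ√(l(l+1)) = 2√3 ℏ.
L_z = m_l ℏ = 3ℏ.
cos θ = L_z/|L| = 3/√12, so θ ≈ 30.00°.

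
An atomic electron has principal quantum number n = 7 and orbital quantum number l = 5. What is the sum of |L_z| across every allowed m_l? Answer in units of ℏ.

The allowed m_l values are -5, -4, -3, -2, -1, 0, 1, 2, 3, 4, 5.
Σ|m_l| = 2(1+2+…+5) = 30.

Σ|L_z| = 30 ℏ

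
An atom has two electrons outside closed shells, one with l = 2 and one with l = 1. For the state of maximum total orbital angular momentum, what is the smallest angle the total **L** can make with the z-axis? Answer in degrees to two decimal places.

θ_min ≈ 30.00°

By the triangle rule, |l₁ − l₂| ≤ L ≤ l₁ + l₂.
Allowed values: L = 1, 2, 3.
The maximum is L = 3, with |L_tot| = ℏ√(3·4) = 2√3 ℏ.
The minimum angle with z is arccos(3/√12) ≈ 30.00°.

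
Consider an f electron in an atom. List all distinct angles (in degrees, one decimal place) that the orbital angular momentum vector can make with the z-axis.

F corresponds to l = 3.
|L| = ℏ√(l(l+1)) = 2√3 ℏ.
cos θ = m_l/√12 for each m_l ∈ {-3, -2, -1, 0, 1, 2, 3}.

θ ∈ {30.0°, 54.7°, 73.2°, 90.0°, 106.8°, 125.3°, 150.0°}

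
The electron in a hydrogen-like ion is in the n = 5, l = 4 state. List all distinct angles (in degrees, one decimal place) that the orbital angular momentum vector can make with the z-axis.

|L| = √(l(l+1)) ℏ = 2√5 ℏ.
cos θ = m_l/√20 for each m_l ∈ {-4, -3, -2, -1, 0, 1, 2, 3, 4}.

θ ∈ {26.6°, 47.9°, 63.4°, 77.1°, 90.0°, 102.9°, 116.6°, 132.1°, 153.4°}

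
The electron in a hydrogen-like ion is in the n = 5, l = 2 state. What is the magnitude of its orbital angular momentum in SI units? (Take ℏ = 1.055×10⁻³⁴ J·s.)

|L| = 2.584×10⁻³⁴ J·s

|L| = ℏ√(l(l+1)) = ℏ√(2·3) = √6 ℏ
Numerically, |L| = 2.449 × (1.055×10⁻³⁴ J·s) = 2.584×10⁻³⁴ J·s.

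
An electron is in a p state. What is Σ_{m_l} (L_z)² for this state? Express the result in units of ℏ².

P corresponds to l = 1.
The allowed m_l values are -1, 0, 1.
Σ m_l² = l(l+1)(2l+1)/3 = 1·2·3/3 = 2.

Σ(L_z)² = 2 ℏ²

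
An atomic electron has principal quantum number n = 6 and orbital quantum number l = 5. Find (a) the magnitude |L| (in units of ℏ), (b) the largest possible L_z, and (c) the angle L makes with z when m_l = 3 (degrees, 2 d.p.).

|L| = ℏ√(5·6) = √30 ℏ ≈ 5.477ℏ.
L_z,max = lℏ = 5ℏ.
For m_l = 3: cos θ = 3/√30, θ ≈ 56.79°.

|L| = √30 ℏ ≈ 5.477ℏ; L_z,max = 5ℏ; θ(m_l=3) ≈ 56.79°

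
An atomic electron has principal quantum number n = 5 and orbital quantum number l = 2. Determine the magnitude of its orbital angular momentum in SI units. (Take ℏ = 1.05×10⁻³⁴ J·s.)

|L| = 2.57×10⁻³⁴ J·s

|L| = ℏ√(l(l+1)) = ℏ√(2·3) = √6 ℏ
Numerically, |L| = 2.449 × (1.05×10⁻³⁴ J·s) = 2.57×10⁻³⁴ J·s.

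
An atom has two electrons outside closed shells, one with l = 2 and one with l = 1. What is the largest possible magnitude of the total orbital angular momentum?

|L_tot|_max = 2√3 ℏ ≈ 3.464ℏ

Angular momentum addition gives L = |l₁ − l₂|, …, l₁ + l₂.
L ∈ {1, 2, 3}.
The largest magnitude corresponds to L = 3: |L_tot| = ℏ√(3·4) = 2√3 ℏ.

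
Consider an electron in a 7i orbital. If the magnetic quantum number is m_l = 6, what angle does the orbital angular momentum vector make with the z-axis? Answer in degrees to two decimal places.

θ ≈ 22.21°

The 7i subshell has l = 6.
|L| = √(l(l+1)) ℏ = √42 ℏ.
L_z = m_l ℏ = 6ℏ.
cos θ = L_z/|L| = 6/√42, so θ ≈ 22.21°.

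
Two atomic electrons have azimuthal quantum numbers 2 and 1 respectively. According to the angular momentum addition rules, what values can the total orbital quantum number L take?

By the triangle rule, |l₁ − l₂| ≤ L ≤ l₁ + l₂.
L ∈ {1, 2, 3}.

L = 1, 2, 3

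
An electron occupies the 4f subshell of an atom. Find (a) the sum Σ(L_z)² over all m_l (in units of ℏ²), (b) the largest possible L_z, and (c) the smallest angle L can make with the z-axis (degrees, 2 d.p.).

The 4f subshell has l = 3.
Σ m_l² = 28, so Σ(L_z)² = 28 ℏ².
L_z,max = lℏ = 3ℏ.
cos θ_min = 3/√12, so θ_min ≈ 30.00°.

Σ(L_z)² = 28 ℏ²; L_z,max = 3ℏ; θ_min ≈ 30.00°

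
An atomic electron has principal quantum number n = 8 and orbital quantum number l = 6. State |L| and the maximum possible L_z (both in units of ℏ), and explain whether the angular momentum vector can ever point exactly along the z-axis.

No: L_z,max = 6ℏ < |L| = √42 ℏ ≈ 6.481ℏ

|L| = √42 ℏ ≈ 6.4807ℏ, while L_z,max = lℏ = 6ℏ.
Since |L| > L_z,max, the vector can never point exactly along z; the closest it comes is θ_min = arccos(6/√42) ≈ 22.2°.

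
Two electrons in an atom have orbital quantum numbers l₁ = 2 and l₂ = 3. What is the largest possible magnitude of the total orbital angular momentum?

Angular momentum addition gives L = |l₁ − l₂|, …, l₁ + l₂.
L ∈ {1, 2, 3, 4, 5}.
The largest magnitude corresponds to L = 5: |L_tot| = ℏ√(5·6) = √30 ℏ.

|L_tot|_max = √30 ℏ ≈ 5.477ℏ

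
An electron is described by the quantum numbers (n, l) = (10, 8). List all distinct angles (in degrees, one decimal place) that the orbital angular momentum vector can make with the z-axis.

θ ∈ {19.5°, 34.4°, 45.0°, 53.9°, 61.9°, 69.3°, 76.4°, 83.2°, 90.0°, 96.8°, 103.6°, 110.7°, 118.1°, 126.1°, 135.0°, 145.6°, 160.5°}

|L| = ℏ√(l(l+1)) = 6√2 ℏ.
cos θ = m_l/√72 for each m_l ∈ {-8, -7, -6, -5, -4, -3, -2, -1, 0, 1, 2, 3, 4, 5, 6, 7, 8}.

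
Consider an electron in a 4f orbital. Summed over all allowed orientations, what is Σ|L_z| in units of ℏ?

Σ|L_z| = 12 ℏ

4f means n = 4, l = 3.
m_l runs from −3 to 3, i.e. {-3, -2, -1, 0, 1, 2, 3}.
Σ|m_l| = 2·3(3+1)/2 = 12.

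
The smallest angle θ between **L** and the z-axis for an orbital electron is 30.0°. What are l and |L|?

l = 3, |L| = 2√3 ℏ ≈ 3.464ℏ

cos²θ_min = l/(l+1) = 0.7500.
l = cos²θ/sin²θ ≈ 3.
Then |L| = ℏ√(3·4) = 2√3 ℏ.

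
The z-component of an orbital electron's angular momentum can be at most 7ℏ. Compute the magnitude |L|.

The maximum L_z equals lℏ, giving l = 7.
|L| = ℏ√(l(l+1)) = 2√14 ℏ.

|L| = 2√14 ℏ ≈ 7.483ℏ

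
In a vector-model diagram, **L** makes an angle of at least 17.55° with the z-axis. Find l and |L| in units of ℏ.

At minimum angle, m_l = l, so cos θ = l/√(l(l+1)); cos²θ = l/(l+1) = 0.9091.
Solving: l = 10.
Then |L| = ℏ√(10·11) = √110 ℏ.

l = 10, |L| = √110 ℏ ≈ 10.488ℏ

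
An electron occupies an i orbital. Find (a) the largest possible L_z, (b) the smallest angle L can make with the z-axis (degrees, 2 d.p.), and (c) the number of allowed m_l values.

L_z,max = 6ℏ; θ_min ≈ 22.21°; 13 values

The letter i corresponds to l = 6.
L_z,max = lℏ = 6ℏ.
cos θ_min = 6/√42, so θ_min ≈ 22.21°.
There are 2l+1 = 13 values of m_l.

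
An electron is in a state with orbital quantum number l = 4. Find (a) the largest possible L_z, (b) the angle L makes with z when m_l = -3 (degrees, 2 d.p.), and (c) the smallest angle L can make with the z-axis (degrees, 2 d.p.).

L_z,max = 4ℏ; θ(m_l=-3) ≈ 132.13°; θ_min ≈ 26.57°

L_z,max = lℏ = 4ℏ.
For m_l = -3: cos θ = -3/√20, θ ≈ 132.13°.
cos θ_min = 4/√20, so θ_min ≈ 26.57°.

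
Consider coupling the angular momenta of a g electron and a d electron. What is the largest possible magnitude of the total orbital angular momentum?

By the triangle rule, |l₁ − l₂| ≤ L ≤ l₁ + l₂.
So L can be 2, 3, 4, 5, 6.
The largest magnitude corresponds to L = 6: |L_tot| = ℏ√(6·7) = √42 ℏ.

|L_tot|_max = √42 ℏ ≈ 6.481ℏ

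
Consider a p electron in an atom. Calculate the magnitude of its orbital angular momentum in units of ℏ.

|L| = √2 ℏ ≈ 1.414ℏ

For a p orbital, l = 1.
|L| = ℏ√(l(l+1)) = ℏ√(1·2) = √2 ℏ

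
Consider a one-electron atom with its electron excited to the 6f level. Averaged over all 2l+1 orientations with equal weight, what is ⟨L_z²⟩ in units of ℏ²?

The 6f level has l = 3.
The allowed m_l values are -3, -2, -1, 0, 1, 2, 3.
⟨L_z²⟩ = ℏ²·l(l+1)/3 = 4ℏ².

⟨L_z²⟩ = 4 ℏ²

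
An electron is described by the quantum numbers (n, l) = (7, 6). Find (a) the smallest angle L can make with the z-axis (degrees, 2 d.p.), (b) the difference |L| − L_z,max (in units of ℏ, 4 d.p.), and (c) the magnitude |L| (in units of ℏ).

cos θ_min = 6/√42, so θ_min ≈ 22.21°.
|L| − L_z,max = (√42 − 6)ℏ ≈ 0.4807ℏ.
|L| = ℏ√(6·7) = √42 ℏ ≈ 6.481ℏ.

θ_min ≈ 22.21°; |L|−L_z,max ≈ 0.4807ℏ; |L| = √42 ℏ ≈ 6.481ℏ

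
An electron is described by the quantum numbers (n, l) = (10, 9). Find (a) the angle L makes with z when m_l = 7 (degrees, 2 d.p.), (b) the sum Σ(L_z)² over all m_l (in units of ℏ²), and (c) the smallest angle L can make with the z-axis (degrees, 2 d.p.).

θ(m_l=7) ≈ 42.45°; Σ(L_z)² = 570 ℏ²; θ_min ≈ 18.43°

For m_l = 7: cos θ = 7/√90, θ ≈ 42.45°.
Σ m_l² = 570, so Σ(L_z)² = 570 ℏ².
cos θ_min = 9/√90, so θ_min ≈ 18.43°.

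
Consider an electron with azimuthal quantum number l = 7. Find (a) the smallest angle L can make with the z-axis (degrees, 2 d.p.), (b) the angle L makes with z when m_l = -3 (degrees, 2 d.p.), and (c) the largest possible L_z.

cos θ_min = 7/√56, so θ_min ≈ 20.70°.
For m_l = -3: cos θ = -3/√56, θ ≈ 113.63°.
L_z,max = lℏ = 7ℏ.

θ_min ≈ 20.70°; θ(m_l=-3) ≈ 113.63°; L_z,max = 7ℏ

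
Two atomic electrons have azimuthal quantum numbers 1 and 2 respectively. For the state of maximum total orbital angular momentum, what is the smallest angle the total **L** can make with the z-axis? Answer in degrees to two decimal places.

Angular momentum addition gives L = |l₁ − l₂|, …, l₁ + l₂.
Allowed values: L = 1, 2, 3.
The maximum is L = 3, with |L_tot| = ℏ√(3·4) = 2√3 ℏ.
The minimum angle with z is arccos(3/√12) ≈ 30.00°.

θ_min ≈ 30.00°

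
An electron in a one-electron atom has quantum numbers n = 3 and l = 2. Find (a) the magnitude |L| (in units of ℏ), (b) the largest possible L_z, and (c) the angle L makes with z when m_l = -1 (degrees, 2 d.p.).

|L| = √6 ℏ ≈ 2.449ℏ; L_z,max = 2ℏ; θ(m_l=-1) ≈ 114.09°

|L| = ℏ√(2·3) = √6 ℏ ≈ 2.449ℏ.
L_z,max = lℏ = 2ℏ.
For m_l = -1: cos θ = -1/√6, θ ≈ 114.09°.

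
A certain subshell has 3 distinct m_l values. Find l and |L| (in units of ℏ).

l = 1, |L| = √2 ℏ ≈ 1.414ℏ

2l + 1 = 3 ⇒ l = 1.
Then |L| = √(l(l+1)) ℏ = √2 ℏ.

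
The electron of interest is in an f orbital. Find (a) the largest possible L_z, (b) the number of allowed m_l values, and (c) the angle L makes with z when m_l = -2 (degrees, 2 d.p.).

For an f orbital, l = 3.
L_z,max = lℏ = 3ℏ.
There are 2l+1 = 7 values of m_l.
For m_l = -2: cos θ = -2/√12, θ ≈ 125.26°.

L_z,max = 3ℏ; 7 values; θ(m_l=-2) ≈ 125.26°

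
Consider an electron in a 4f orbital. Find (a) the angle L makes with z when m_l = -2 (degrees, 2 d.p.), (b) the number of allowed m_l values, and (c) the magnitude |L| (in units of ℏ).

θ(m_l=-2) ≈ 125.26°; 7 values; |L| = 2√3 ℏ ≈ 3.464ℏ

The 4f subshell has l = 3.
For m_l = -2: cos θ = -2/√12, θ ≈ 125.26°.
There are 2l+1 = 7 values of m_l.
|L| = ℏ√(3·4) = 2√3 ℏ ≈ 3.464ℏ.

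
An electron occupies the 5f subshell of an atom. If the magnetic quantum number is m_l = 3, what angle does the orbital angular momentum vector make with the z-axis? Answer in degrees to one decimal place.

θ ≈ 30.0°

The 5f subshell has l = 3.
|L|² = l(l+1)ℏ² = 12ℏ², so |L| = 2√3 ℏ.
L_z = m_l ℏ = 3ℏ.
cos θ = L_z/|L| = 3/√12, so θ ≈ 30.0°.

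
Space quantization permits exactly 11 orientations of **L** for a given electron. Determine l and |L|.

l = 5, |L| = √30 ℏ ≈ 5.477ℏ

11 = 2l + 1, so l = (11−1)/2 = 5.
|L| = ℏ√(l(l+1)) = ℏ√(5·6) = √30 ℏ.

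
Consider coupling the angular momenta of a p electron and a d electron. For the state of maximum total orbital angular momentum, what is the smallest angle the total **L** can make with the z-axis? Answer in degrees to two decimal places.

θ_min ≈ 30.00°

L runs from |1 − 2| = 1 to 1 + 2 = 3.
L ∈ {1, 2, 3}.
The maximum is L = 3, with |L_tot| = ℏ√(3·4) = 2√3 ℏ.
The minimum angle with z is arccos(3/√12) ≈ 30.00°.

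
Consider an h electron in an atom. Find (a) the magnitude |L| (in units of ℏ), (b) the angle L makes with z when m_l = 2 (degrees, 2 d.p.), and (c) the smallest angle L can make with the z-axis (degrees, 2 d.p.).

The letter h corresponds to l = 5.
|L| = ℏ√(5·6) = √30 ℏ ≈ 5.477ℏ.
For m_l = 2: cos θ = 2/√30, θ ≈ 68.58°.
cos θ_min = 5/√30, so θ_min ≈ 24.09°.

|L| = √30 ℏ ≈ 5.477ℏ; θ(m_l=2) ≈ 68.58°; θ_min ≈ 24.09°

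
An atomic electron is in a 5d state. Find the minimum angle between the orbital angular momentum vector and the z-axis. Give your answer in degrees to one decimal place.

θ_min ≈ 35.3°

The 5d subshell has l = 2.
|L| = ℏ√(l(l+1)) = √6 ℏ.
The smallest angle corresponds to the largest L_z, i.e. m_l = l = 2, giving L_z = 2ℏ.
cos θ_min = 2/√6, so θ_min ≈ 35.3°.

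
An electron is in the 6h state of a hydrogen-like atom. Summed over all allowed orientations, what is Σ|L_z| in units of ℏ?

Σ|L_z| = 30 ℏ

6h means n = 6, l = 5.
m_l runs from −5 to 5, i.e. {-5, -4, -3, -2, -1, 0, 1, 2, 3, 4, 5}.
Σ|m_l| = 2(1+2+…+5) = 30.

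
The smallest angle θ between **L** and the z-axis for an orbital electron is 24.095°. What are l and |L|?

cos²θ_min = l/(l+1) = 0.8333.
Thus l = 0.8333/(1 − 0.8333) ≈ 5.
Then |L| = ℏ√(5·6) = √30 ℏ.

l = 5, |L| = √30 ℏ ≈ 5.477ℏ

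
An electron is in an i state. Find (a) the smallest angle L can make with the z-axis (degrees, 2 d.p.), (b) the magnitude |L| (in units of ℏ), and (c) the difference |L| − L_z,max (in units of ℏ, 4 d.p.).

θ_min ≈ 22.21°; |L| = √42 ℏ ≈ 6.481ℏ; |L|−L_z,max ≈ 0.4807ℏ

An i state has l = 6.
cos θ_min = 6/√42, so θ_min ≈ 22.21°.
|L| = ℏ√(6·7) = √42 ℏ ≈ 6.481ℏ.
|L| − L_z,max = (√42 − 6)ℏ ≈ 0.4807ℏ.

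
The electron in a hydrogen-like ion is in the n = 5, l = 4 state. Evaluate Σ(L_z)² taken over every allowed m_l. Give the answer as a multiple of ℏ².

Σ(L_z)² = 60 ℏ²

m_l runs from −4 to 4, i.e. {-4, -3, -2, -1, 0, 1, 2, 3, 4}.
Summing m² from −4 to 4: Σ m_l² = 60.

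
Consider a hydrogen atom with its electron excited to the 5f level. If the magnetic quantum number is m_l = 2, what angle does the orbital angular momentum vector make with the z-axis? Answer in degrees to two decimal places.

The 5f level has l = 3.
|L| = √(l(l+1)) ℏ = 2√3 ℏ.
L_z = m_l ℏ = 2ℏ.
cos θ = L_z/|L| = 2/√12, so θ ≈ 54.74°.

θ ≈ 54.74°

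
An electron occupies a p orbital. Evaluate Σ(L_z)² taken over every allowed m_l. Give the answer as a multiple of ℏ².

For a p orbital, l = 1.
m_l runs from −1 to 1, i.e. {-1, 0, 1}.
Σ m_l² = l(l+1)(2l+1)/3 = 1·2·3/3 = 2.

Σ(L_z)² = 2 ℏ²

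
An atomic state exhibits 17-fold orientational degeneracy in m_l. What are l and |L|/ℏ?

l = 8, |L| = 6√2 ℏ ≈ 8.485ℏ

17 = 2l + 1, so l = (17−1)/2 = 8.
|L| = ℏ√(l(l+1)) = ℏ√(8·9) = 6√2 ℏ.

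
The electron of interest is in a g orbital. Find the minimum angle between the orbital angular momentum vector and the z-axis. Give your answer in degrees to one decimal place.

A g state has l = 4.
|L| = ℏ√(l(l+1)) = 2√5 ℏ.
The smallest angle corresponds to the largest L_z, i.e. m_l = l = 4, giving L_z = 4ℏ.
cos θ_min = 4/√20, so θ_min ≈ 26.6°.

θ_min ≈ 26.6°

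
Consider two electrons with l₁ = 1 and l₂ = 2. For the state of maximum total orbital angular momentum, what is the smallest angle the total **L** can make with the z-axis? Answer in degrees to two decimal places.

Angular momentum addition gives L = |l₁ − l₂|, …, l₁ + l₂.
So L can be 1, 2, 3.
The maximum is L = 3, with |L_tot| = ℏ√(3·4) = 2√3 ℏ.
The minimum angle with z is arccos(3/√12) ≈ 30.00°.

θ_min ≈ 30.00°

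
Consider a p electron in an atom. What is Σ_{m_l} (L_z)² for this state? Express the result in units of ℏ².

Σ(L_z)² = 2 ℏ²

The letter p corresponds to l = 1.
The allowed m_l values are -1, 0, 1.
Σ m_l² = l(l+1)(2l+1)/3 = 1·2·3/3 = 2.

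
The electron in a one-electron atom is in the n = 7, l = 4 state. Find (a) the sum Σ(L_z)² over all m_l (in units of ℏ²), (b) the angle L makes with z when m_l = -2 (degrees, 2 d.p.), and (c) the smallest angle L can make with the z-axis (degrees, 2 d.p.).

Σ m_l² = 60, so Σ(L_z)² = 60 ℏ².
For m_l = -2: cos θ = -2/√20, θ ≈ 116.57°.
cos θ_min = 4/√20, so θ_min ≈ 26.57°.

Σ(L_z)² = 60 ℏ²; θ(m_l=-2) ≈ 116.57°; θ_min ≈ 26.57°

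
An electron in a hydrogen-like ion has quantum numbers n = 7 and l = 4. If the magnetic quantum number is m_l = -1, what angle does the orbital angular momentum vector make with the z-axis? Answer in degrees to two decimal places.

|L| = √(l(l+1)) ℏ = 2√5 ℏ.
L_z = m_l ℏ = −1ℏ.
cos θ = L_z/|L| = -1/√20, so θ ≈ 102.92°.

θ ≈ 102.92°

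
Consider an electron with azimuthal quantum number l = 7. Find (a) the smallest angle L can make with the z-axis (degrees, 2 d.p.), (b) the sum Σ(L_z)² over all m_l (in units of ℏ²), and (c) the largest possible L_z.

cos θ_min = 7/√56, so θ_min ≈ 20.70°.
Σ m_l² = 280, so Σ(L_z)² = 280 ℏ².
L_z,max = lℏ = 7ℏ.

θ_min ≈ 20.70°; Σ(L_z)² = 280 ℏ²; L_z,max = 7ℏ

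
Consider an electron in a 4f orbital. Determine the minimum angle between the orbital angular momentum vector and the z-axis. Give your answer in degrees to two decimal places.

For 4f, l = 3.
|L|² = l(l+1)ℏ² = 12ℏ², so |L| = 2√3 ℏ.
The smallest angle corresponds to the largest L_z, i.e. m_l = l = 3, giving L_z = 3ℏ.
cos θ_min = 3/√12, so θ_min ≈ 30.00°.

θ_min ≈ 30.00°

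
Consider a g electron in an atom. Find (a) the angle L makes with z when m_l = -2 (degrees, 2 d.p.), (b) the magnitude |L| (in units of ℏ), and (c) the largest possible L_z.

θ(m_l=-2) ≈ 116.57°; |L| = 2√5 ℏ ≈ 4.472ℏ; L_z,max = 4ℏ

A g state has l = 4.
For m_l = -2: cos θ = -2/√20, θ ≈ 116.57°.
|L| = ℏ√(4·5) = 2√5 ℏ ≈ 4.472ℏ.
L_z,max = lℏ = 4ℏ.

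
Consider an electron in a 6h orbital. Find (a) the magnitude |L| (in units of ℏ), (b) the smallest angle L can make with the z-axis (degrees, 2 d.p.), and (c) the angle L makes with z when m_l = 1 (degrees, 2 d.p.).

|L| = √30 ℏ ≈ 5.477ℏ; θ_min ≈ 24.09°; θ(m_l=1) ≈ 79.48°

For 6h, l = 5.
|L| = ℏ√(5·6) = √30 ℏ ≈ 5.477ℏ.
cos θ_min = 5/√30, so θ_min ≈ 24.09°.
For m_l = 1: cos θ = 1/√30, θ ≈ 79.48°.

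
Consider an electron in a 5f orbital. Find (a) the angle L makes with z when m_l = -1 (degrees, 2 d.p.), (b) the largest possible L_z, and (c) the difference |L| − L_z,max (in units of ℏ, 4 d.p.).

θ(m_l=-1) ≈ 106.78°; L_z,max = 3ℏ; |L|−L_z,max ≈ 0.4641ℏ

For 5f, l = 3.
For m_l = -1: cos θ = -1/√12, θ ≈ 106.78°.
L_z,max = lℏ = 3ℏ.
|L| − L_z,max = (2√3 − 3)ℏ ≈ 0.4641ℏ.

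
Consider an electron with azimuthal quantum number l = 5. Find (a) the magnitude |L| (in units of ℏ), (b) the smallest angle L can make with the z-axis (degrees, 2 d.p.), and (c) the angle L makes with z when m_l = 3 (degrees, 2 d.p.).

|L| = √30 ℏ ≈ 5.477ℏ; θ_min ≈ 24.09°; θ(m_l=3) ≈ 56.79°

|L| = ℏ√(5·6) = √30 ℏ ≈ 5.477ℏ.
cos θ_min = 5/√30, so θ_min ≈ 24.09°.
For m_l = 3: cos θ = 3/√30, θ ≈ 56.79°.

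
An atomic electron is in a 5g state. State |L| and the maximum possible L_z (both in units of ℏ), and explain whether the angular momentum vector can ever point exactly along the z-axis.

For 5g, l = 4.
|L| = 2√5 ℏ ≈ 4.4721ℏ, while L_z,max = lℏ = 4ℏ.
Since |L| > L_z,max, the vector can never point exactly along z; the closest it comes is θ_min = arccos(4/√20) ≈ 26.6°.

No: L_z,max = 4ℏ < |L| = 2√5 ℏ ≈ 4.472ℏ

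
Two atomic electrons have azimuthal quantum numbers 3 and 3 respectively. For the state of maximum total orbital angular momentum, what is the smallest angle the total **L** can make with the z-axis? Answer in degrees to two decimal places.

θ_min ≈ 22.21°

L runs from |3 − 3| = 0 to 3 + 3 = 6.
L ∈ {0, 1, 2, 3, 4, 5, 6}.
The maximum is L = 6, with |L_tot| = ℏ√(6·7) = √42 ℏ.
The minimum angle with z is arccos(6/√42) ≈ 22.21°.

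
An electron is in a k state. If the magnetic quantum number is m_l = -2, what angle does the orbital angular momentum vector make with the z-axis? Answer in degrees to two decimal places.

For a k orbital, l = 7.
|L| = √(l(l+1)) ℏ = 2√14 ℏ.
L_z = m_l ℏ = −2ℏ.
cos θ = L_z/|L| = -2/√56, so θ ≈ 105.50°.

θ ≈ 105.50°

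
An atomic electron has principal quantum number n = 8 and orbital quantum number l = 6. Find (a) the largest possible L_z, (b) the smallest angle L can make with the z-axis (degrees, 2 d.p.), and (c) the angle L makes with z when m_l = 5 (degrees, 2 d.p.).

L_z,max = lℏ = 6ℏ.
cos θ_min = 6/√42, so θ_min ≈ 22.21°.
For m_l = 5: cos θ = 5/√42, θ ≈ 39.51°.

L_z,max = 6ℏ; θ_min ≈ 22.21°; θ(m_l=5) ≈ 39.51°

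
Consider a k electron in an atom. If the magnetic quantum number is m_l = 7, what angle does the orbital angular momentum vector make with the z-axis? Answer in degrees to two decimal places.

θ ≈ 20.70°

For a k orbital, l = 7.
|L| = √(l(l+1)) ℏ = 2√14 ℏ.
L_z = m_l ℏ = 7ℏ.
cos θ = L_z/|L| = 7/√56, so θ ≈ 20.70°.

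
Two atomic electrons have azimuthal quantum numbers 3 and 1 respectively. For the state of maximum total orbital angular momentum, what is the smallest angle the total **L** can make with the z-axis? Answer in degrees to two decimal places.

L runs from |3 − 1| = 2 to 3 + 1 = 4.
Allowed values: L = 2, 3, 4.
The maximum is L = 4, with |L_tot| = ℏ√(4·5) = 2√5 ℏ.
The minimum angle with z is arccos(4/√20) ≈ 26.57°.

θ_min ≈ 26.57°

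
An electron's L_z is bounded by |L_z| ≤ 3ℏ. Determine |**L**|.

Since max m_l = l, l = 3.
Then |L| = ℏ√(3·4) = 2√3 ℏ.

|L| = 2√3 ℏ ≈ 3.464ℏ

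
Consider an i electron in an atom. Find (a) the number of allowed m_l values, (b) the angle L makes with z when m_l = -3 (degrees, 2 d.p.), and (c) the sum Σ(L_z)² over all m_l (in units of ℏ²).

The letter i corresponds to l = 6.
There are 2l+1 = 13 values of m_l.
For m_l = -3: cos θ = -3/√42, θ ≈ 117.58°.
Σ m_l² = 182, so Σ(L_z)² = 182 ℏ².

13 values; θ(m_l=-3) ≈ 117.58°; Σ(L_z)² = 182 ℏ²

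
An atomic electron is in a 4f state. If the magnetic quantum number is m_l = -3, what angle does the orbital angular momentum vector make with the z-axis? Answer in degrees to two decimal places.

4f means n = 4, l = 3.
|L|² = l(l+1)ℏ² = 12ℏ², so |L| = 2√3 ℏ.
L_z = m_l ℏ = −3ℏ.
cos θ = L_z/|L| = -3/√12, so θ ≈ 150.00°.

θ ≈ 150.00°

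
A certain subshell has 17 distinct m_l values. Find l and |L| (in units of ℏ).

2l + 1 = 17 ⇒ l = 8.
Then |L| = √(l(l+1)) ℏ = 6√2 ℏ.

l = 8, |L| = 6√2 ℏ ≈ 8.485ℏ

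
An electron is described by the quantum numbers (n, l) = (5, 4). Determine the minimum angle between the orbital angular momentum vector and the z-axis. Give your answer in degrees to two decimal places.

|L| = ℏ√(l(l+1)) = 2√5 ℏ.
The smallest angle corresponds to the largest L_z, i.e. m_l = l = 4, giving L_z = 4ℏ.
cos θ_min = 4/√20, so θ_min ≈ 26.57°.

θ_min ≈ 26.57°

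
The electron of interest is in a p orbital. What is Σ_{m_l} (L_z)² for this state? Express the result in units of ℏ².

A p state has l = 1.
m_l runs from −1 to 1, i.e. {-1, 0, 1}.
Summing m² from −1 to 1: Σ m_l² = 2.

Σ(L_z)² = 2 ℏ²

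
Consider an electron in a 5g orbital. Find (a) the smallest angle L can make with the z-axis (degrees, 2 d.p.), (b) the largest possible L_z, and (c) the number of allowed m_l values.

The 5g subshell has l = 4.
cos θ_min = 4/√20, so θ_min ≈ 26.57°.
L_z,max = lℏ = 4ℏ.
There are 2l+1 = 9 values of m_l.

θ_min ≈ 26.57°; L_z,max = 4ℏ; 9 values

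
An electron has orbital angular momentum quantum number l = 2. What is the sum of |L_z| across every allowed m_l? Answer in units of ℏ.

m_l ∈ {-2, -1, 0, 1, 2}.
Σ|m_l| = 2(1+2+…+2) = 6.

Σ|L_z| = 6 ℏ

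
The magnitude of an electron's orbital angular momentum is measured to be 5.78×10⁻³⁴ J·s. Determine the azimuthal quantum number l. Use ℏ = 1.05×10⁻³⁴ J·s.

Dividing by ℏ: |L|/ℏ ≈ 5.505.
l(l+1) ≈ 5.505² ≈ 30.30, so l = 5.

l = 5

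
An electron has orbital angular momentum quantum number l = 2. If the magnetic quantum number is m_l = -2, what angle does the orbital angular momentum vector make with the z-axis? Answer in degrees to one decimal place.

|L| = ℏ√(l(l+1)) = √6 ℏ.
L_z = m_l ℏ = −2ℏ.
cos θ = L_z/|L| = -2/√6, so θ ≈ 144.7°.

θ ≈ 144.7°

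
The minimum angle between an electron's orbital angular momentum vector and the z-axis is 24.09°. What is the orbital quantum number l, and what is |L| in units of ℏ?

l = 5, |L| = √30 ℏ ≈ 5.477ℏ

At minimum angle, m_l = l, so cos θ = l/√(l(l+1)); cos²θ = l/(l+1) = 0.8334.
Thus l = 0.8334/(1 − 0.8334) ≈ 5.
Then |L| = ℏ√(5·6) = √30 ℏ.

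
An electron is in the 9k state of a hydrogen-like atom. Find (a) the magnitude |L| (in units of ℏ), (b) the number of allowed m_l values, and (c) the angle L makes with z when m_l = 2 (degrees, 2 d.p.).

The 9k subshell has l = 7.
|L| = ℏ√(7·8) = 2√14 ℏ ≈ 7.483ℏ.
There are 2l+1 = 15 values of m_l.
For m_l = 2: cos θ = 2/√56, θ ≈ 74.50°.

|L| = 2√14 ℏ ≈ 7.483ℏ; 15 values; θ(m_l=2) ≈ 74.50°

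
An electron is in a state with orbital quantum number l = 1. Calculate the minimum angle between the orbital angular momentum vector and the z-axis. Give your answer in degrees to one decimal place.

|L|² = l(l+1)ℏ² = 2ℏ², so |L| = √2 ℏ.
The smallest angle corresponds to the largest L_z, i.e. m_l = l = 1, giving L_z = 1ℏ.
cos θ_min = 1/√2, so θ_min ≈ 45.0°.

θ_min ≈ 45.0°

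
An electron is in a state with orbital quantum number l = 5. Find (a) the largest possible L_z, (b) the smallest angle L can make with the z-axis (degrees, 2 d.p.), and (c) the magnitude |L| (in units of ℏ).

L_z,max = lℏ = 5ℏ.
cos θ_min = 5/√30, so θ_min ≈ 24.09°.
|L| = ℏ√(5·6) = √30 ℏ ≈ 5.477ℏ.

L_z,max = 5ℏ; θ_min ≈ 24.09°; |L| = √30 ℏ ≈ 5.477ℏ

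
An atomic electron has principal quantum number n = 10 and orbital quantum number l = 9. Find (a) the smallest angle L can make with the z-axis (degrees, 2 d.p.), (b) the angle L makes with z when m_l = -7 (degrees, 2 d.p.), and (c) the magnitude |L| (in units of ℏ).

cos θ_min = 9/√90, so θ_min ≈ 18.43°.
For m_l = -7: cos θ = -7/√90, θ ≈ 137.55°.
|L| = ℏ√(9·10) = 3√10 ℏ ≈ 9.487ℏ.

θ_min ≈ 18.43°; θ(m_l=-7) ≈ 137.55°; |L| = 3√10 ℏ ≈ 9.487ℏ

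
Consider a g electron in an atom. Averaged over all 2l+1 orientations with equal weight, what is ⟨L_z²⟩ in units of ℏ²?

⟨L_z²⟩ = 6.667 ℏ²

The letter g corresponds to l = 4.
m_l ∈ {-4, -3, -2, -1, 0, 1, 2, 3, 4}.
⟨L_z²⟩ = ℏ²·l(l+1)/3 = 6.667ℏ².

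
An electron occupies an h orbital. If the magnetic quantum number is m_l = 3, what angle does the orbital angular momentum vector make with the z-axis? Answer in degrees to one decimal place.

The letter h corresponds to l = 5.
|L|² = l(l+1)ℏ² = 30ℏ², so |L| = √30 ℏ.
L_z = m_l ℏ = 3ℏ.
cos θ = L_z/|L| = 3/√30, so θ ≈ 56.8°.

θ ≈ 56.8°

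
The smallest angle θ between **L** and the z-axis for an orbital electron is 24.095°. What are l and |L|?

At minimum angle, m_l = l, so cos θ = l/√(l(l+1)); cos²θ = l/(l+1) = 0.8333.
Thus l = 0.8333/(1 − 0.8333) ≈ 5.
Then |L| = ℏ√(5·6) = √30 ℏ.

l = 5, |L| = √30 ℏ ≈ 5.477ℏ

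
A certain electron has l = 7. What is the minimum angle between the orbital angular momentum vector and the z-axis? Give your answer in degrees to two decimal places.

θ_min ≈ 20.70°

|L| = ℏ√(l(l+1)) = 2√14 ℏ.
The smallest angle corresponds to the largest L_z, i.e. m_l = l = 7, giving L_z = 7ℏ.
cos θ_min = 7/√56, so θ_min ≈ 20.70°.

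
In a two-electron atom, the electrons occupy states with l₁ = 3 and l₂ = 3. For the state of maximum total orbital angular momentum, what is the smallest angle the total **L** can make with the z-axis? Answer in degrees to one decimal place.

L runs from |3 − 3| = 0 to 3 + 3 = 6.
So L can be 0, 1, 2, 3, 4, 5, 6.
The maximum is L = 6, with |L_tot| = ℏ√(6·7) = √42 ℏ.
The minimum angle with z is arccos(6/√42) ≈ 22.2°.

θ_min ≈ 22.2°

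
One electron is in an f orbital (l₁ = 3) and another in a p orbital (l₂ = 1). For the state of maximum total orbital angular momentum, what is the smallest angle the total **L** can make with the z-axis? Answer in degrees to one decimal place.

θ_min ≈ 26.6°

The total orbital quantum number L ranges from |l₁ − l₂| to l₁ + l₂ in integer steps.
L ∈ {2, 3, 4}.
The maximum is L = 4, with |L_tot| = ℏ√(4·5) = 2√5 ℏ.
The minimum angle with z is arccos(4/√20) ≈ 26.6°.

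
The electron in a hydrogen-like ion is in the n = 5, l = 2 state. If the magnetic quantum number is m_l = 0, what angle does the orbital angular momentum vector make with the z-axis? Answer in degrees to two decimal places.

|L|² = l(l+1)ℏ² = 6ℏ², so |L| = √6 ℏ.
L_z = m_l ℏ = 0ℏ.
cos θ = L_z/|L| = 0/√6, so θ ≈ 90.00°.

θ ≈ 90.00°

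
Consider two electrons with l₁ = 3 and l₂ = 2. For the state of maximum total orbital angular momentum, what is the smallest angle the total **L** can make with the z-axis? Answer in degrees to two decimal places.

The total orbital quantum number L ranges from |l₁ − l₂| to l₁ + l₂ in integer steps.
Allowed values: L = 1, 2, 3, 4, 5.
The maximum is L = 5, with |L_tot| = ℏ√(5·6) = √30 ℏ.
The minimum angle with z is arccos(5/√30) ≈ 24.09°.

θ_min ≈ 24.09°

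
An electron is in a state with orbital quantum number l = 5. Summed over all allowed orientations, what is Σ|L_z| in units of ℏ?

The allowed m_l values are -5, -4, -3, -2, -1, 0, 1, 2, 3, 4, 5.
Σ|m_l| = l(l+1) = 30.

Σ|L_z| = 30 ℏ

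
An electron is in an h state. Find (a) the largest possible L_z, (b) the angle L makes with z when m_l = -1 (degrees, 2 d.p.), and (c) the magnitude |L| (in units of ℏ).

The letter h corresponds to l = 5.
L_z,max = lℏ = 5ℏ.
For m_l = -1: cos θ = -1/√30, θ ≈ 100.52°.
|L| = ℏ√(5·6) = √30 ℏ ≈ 5.477ℏ.

L_z,max = 5ℏ; θ(m_l=-1) ≈ 100.52°; |L| = √30 ℏ ≈ 5.477ℏ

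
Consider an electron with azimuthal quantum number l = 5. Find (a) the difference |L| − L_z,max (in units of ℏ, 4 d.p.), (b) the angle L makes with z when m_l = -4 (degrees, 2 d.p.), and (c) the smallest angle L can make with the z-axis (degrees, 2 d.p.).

|L| − L_z,max = (√30 − 5)ℏ ≈ 0.4772ℏ.
For m_l = -4: cos θ = -4/√30, θ ≈ 136.91°.
cos θ_min = 5/√30, so θ_min ≈ 24.09°.

|L|−L_z,max ≈ 0.4772ℏ; θ(m_l=-4) ≈ 136.91°; θ_min ≈ 24.09°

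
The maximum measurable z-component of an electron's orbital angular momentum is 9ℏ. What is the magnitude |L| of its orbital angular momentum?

Since max m_l = l, l = 9.
|L| = √(l(l+1)) ℏ = 3√10 ℏ.

|L| = 3√10 ℏ ≈ 9.487ℏ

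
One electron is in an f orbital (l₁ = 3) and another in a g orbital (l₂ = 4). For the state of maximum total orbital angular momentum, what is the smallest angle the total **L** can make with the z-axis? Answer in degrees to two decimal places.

By the triangle rule, |l₁ − l₂| ≤ L ≤ l₁ + l₂.
So L can be 1, 2, 3, 4, 5, 6, 7.
The maximum is L = 7, with |L_tot| = ℏ√(7·8) = 2√14 ℏ.
The minimum angle with z is arccos(7/√56) ≈ 20.70°.

θ_min ≈ 20.70°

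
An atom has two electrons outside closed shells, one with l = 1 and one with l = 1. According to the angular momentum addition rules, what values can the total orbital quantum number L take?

Angular momentum addition gives L = |l₁ − l₂|, …, l₁ + l₂.
Allowed values: L = 0, 1, 2.

L = 0, 1, 2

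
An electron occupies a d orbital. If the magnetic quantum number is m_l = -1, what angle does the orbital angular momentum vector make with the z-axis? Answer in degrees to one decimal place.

θ ≈ 114.1°

D corresponds to l = 2.
|L| = ℏ√(l(l+1)) = √6 ℏ.
L_z = m_l ℏ = −1ℏ.
cos θ = L_z/|L| = -1/√6, so θ ≈ 114.1°.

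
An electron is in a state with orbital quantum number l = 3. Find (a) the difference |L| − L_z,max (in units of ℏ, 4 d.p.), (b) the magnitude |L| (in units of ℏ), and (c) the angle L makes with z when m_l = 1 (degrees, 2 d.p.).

|L| − L_z,max = (2√3 − 3)ℏ ≈ 0.4641ℏ.
|L| = ℏ√(3·4) = 2√3 ℏ ≈ 3.464ℏ.
For m_l = 1: cos θ = 1/√12, θ ≈ 73.22°.

|L|−L_z,max ≈ 0.4641ℏ; |L| = 2√3 ℏ ≈ 3.464ℏ; θ(m_l=1) ≈ 73.22°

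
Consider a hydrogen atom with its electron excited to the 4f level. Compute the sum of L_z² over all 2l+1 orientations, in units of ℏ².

Σ(L_z)² = 28 ℏ²

The 4f level has l = 3.
m_l ∈ {-3, -2, -1, 0, 1, 2, 3}.
Σ m_l² = 2·(1 + 4 + 9) = 28.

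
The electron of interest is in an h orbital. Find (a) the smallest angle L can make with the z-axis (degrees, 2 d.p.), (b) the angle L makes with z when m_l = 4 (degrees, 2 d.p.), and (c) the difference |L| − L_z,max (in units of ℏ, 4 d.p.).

θ_min ≈ 24.09°; θ(m_l=4) ≈ 43.09°; |L|−L_z,max ≈ 0.4772ℏ

An h state has l = 5.
cos θ_min = 5/√30, so θ_min ≈ 24.09°.
For m_l = 4: cos θ = 4/√30, θ ≈ 43.09°.
|L| − L_z,max = (√30 − 5)ℏ ≈ 0.4772ℏ.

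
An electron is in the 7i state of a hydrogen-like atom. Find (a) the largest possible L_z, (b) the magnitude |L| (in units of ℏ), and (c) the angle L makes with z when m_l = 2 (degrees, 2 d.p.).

L_z,max = 6ℏ; |L| = √42 ℏ ≈ 6.481ℏ; θ(m_l=2) ≈ 72.02°

7i means n = 7, l = 6.
L_z,max = lℏ = 6ℏ.
|L| = ℏ√(6·7) = √42 ℏ ≈ 6.481ℏ.
For m_l = 2: cos θ = 2/√42, θ ≈ 72.02°.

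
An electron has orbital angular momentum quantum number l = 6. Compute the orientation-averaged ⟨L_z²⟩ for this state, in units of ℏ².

m_l runs from −6 to 6, i.e. {-6, -5, -4, -3, -2, -1, 0, 1, 2, 3, 4, 5, 6}.
⟨L_z²⟩ = ℏ²·(Σ m_l²)/(2l+1) = ℏ²·182/13 = 14ℏ².

⟨L_z²⟩ = 14 ℏ²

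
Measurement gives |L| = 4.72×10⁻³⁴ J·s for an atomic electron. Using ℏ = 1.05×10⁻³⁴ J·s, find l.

l = 4

In units of ℏ, |L| ≈ 4.495.
Set l(l+1) = 20.21; the integer solution is l = 4.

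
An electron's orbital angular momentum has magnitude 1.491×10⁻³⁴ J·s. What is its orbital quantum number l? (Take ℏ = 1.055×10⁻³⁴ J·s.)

In units of ℏ, |L| ≈ 1.413.
Set l(l+1) = 2.00; the integer solution is l = 1.

l = 1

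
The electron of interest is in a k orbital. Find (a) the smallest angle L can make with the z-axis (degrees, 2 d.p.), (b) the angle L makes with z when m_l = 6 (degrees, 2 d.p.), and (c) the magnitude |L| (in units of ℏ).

For a k orbital, l = 7.
cos θ_min = 7/√56, so θ_min ≈ 20.70°.
For m_l = 6: cos θ = 6/√56, θ ≈ 36.70°.
|L| = ℏ√(7·8) = 2√14 ℏ ≈ 7.483ℏ.

θ_min ≈ 20.70°; θ(m_l=6) ≈ 36.70°; |L| = 2√14 ℏ ≈ 7.483ℏ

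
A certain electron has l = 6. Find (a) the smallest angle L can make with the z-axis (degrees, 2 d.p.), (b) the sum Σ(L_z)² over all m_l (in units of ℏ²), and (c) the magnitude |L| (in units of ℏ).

cos θ_min = 6/√42, so θ_min ≈ 22.21°.
Σ m_l² = 182, so Σ(L_z)² = 182 ℏ².
|L| = ℏ√(6·7) = √42 ℏ ≈ 6.481ℏ.

θ_min ≈ 22.21°; Σ(L_z)² = 182 ℏ²; |L| = √42 ℏ ≈ 6.481ℏ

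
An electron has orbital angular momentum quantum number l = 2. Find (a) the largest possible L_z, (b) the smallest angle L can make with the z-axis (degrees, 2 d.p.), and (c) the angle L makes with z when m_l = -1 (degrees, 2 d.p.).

L_z,max = lℏ = 2ℏ.
cos θ_min = 2/√6, so θ_min ≈ 35.26°.
For m_l = -1: cos θ = -1/√6, θ ≈ 114.09°.

L_z,max = 2ℏ; θ_min ≈ 35.26°; θ(m_l=-1) ≈ 114.09°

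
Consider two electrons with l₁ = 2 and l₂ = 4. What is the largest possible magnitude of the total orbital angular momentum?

The total orbital quantum number L ranges from |l₁ − l₂| to l₁ + l₂ in integer steps.
L ∈ {2, 3, 4, 5, 6}.
The largest magnitude corresponds to L = 6: |L_tot| = ℏ√(6·7) = √42 ℏ.

|L_tot|_max = √42 ℏ ≈ 6.481ℏ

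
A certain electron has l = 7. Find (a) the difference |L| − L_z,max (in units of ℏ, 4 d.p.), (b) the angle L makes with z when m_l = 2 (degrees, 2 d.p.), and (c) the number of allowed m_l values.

|L| − L_z,max = (2√14 − 7)ℏ ≈ 0.4833ℏ.
For m_l = 2: cos θ = 2/√56, θ ≈ 74.50°.
There are 2l+1 = 15 values of m_l.

|L|−L_z,max ≈ 0.4833ℏ; θ(m_l=2) ≈ 74.50°; 15 values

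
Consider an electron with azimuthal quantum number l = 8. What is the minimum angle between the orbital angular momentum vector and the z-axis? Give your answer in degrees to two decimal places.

θ_min ≈ 19.47°

|L| = √(l(l+1)) ℏ = 6√2 ℏ.
The smallest angle corresponds to the largest L_z, i.e. m_l = l = 8, giving L_z = 8ℏ.
cos θ_min = 8/√72, so θ_min ≈ 19.47°.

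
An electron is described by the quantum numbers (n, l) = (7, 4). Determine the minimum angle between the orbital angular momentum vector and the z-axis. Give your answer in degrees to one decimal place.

|L| = √(l(l+1)) ℏ = 2√5 ℏ.
The smallest angle corresponds to the largest L_z, i.e. m_l = l = 4, giving L_z = 4ℏ.
cos θ_min = 4/√20, so θ_min ≈ 26.6°.

θ_min ≈ 26.6°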